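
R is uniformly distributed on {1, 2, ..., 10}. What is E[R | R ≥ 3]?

Given R ≥ 3, R is equally likely to be any of {3, 4, 5, 6, 7, 8, 9, 10}.
E[R | R ≥ 3] = (3 + 4 + 5 + 6 + 7 + 8 + 9 + 10) / 8 = 13/2.

13/2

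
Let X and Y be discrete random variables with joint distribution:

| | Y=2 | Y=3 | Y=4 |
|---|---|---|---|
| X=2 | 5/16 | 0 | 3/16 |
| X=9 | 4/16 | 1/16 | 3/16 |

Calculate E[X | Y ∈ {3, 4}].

P(Y ∈ {3, 4}) = 7/16.
Σ X·P over the event = 2·(3/16) + 9·(1/16) + 9·(3/16) = 21/8.
E[X | Y ∈ {3, 4}] = (21/8) / (7/16) = 6.

6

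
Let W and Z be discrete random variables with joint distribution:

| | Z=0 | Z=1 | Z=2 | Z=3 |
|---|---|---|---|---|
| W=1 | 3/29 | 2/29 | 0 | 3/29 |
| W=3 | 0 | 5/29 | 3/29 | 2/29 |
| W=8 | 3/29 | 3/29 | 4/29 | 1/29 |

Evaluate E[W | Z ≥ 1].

P(Z ≥ 1) = 23/29.
Σ W·P over the event = 1·(2/29) + 1·(3/29) + 3·(5/29) + 3·(3/29) + 3·(2/29) + 8·(3/29) + 8·(4/29) + 8·(1/29) = 99/29.
E[W | Z ≥ 1] = (99/29) / (23/29) = 99/23.

99/23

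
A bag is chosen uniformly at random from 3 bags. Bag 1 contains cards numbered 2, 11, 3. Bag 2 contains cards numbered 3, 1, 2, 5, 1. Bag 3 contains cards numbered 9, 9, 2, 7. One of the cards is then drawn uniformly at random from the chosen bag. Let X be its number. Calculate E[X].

E[X | bag 1] = (2+11+3)/3 = 16/3.
E[X | bag 2] = (3+1+2+5+1)/5 = 12/5.
E[X | bag 3] = (9+9+2+7)/4 = 27/4.
By the law of total expectation,
E[X] = (1/3)·(16/3) + (1/3)·(12/5) + (1/3)·(27/4) = 869/180.

869/180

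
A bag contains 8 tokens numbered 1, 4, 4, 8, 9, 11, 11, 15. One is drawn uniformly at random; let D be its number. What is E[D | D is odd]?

47/5

P(D is odd) = 5/8.
Σ over the event: 1·1/8 + 9·1/8 + 11·1/4 + 15·1/8 = 47/8.
E[D | D is odd] = (47/8) / (5/8) = 47/5.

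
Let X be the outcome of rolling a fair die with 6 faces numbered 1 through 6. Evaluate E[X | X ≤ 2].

3/2

Given X ≤ 2, X is equally likely to be any of {1, 2}.
E[X | X ≤ 2] = (1 + 2) / 2 = 3/2.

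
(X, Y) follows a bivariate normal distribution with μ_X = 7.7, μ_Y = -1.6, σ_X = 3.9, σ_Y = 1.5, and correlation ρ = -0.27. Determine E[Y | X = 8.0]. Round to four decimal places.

-1.6312

The regression of Y on X has slope ρ·σ_Y/σ_X and passes through (μ_X, μ_Y).
E[Y | X=8.0] = -1.6 + (-0.27)·(1.5/3.9)·(8.0 − (7.7)) = -1.6 + (-0.10385)·(0.3) = -1.6312.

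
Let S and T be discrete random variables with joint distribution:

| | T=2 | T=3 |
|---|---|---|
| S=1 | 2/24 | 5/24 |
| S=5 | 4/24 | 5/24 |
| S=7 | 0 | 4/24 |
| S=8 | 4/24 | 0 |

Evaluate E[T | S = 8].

2

P(S = 8) = 1/6.
Σ T·P over the event = 2·(4/24) = 1/3.
E[T | S = 8] = (1/3) / (1/6) = 2.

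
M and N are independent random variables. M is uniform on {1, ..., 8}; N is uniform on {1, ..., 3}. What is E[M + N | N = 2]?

Outcomes with N = 2: (1,2), (2,2), (3,2), (4,2), (5,2), (6,2), (7,2), (8,2), each with probability 1/24.
E[M + N | N = 2] = (3 + 4 + 5 + 6 + 7 + 8 + 9 + 10) / 8 = 13/2.

13/2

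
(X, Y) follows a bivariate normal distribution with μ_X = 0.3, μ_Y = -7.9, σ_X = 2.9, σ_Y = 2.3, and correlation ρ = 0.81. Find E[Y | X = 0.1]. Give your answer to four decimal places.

-8.0285

E[Y | X=x] = μ_Y + ρ(σ_Y/σ_X)(x − μ_X) for jointly normal variables.
E[Y | X=0.1] = -7.9 + (0.81)·(2.3/2.9)·(0.1 − (0.3)) = -7.9 + (0.64241)·(-0.2) = -8.0285.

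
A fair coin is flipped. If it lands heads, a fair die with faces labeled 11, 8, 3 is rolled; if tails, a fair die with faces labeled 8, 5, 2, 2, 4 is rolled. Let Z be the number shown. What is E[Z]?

173/30

E[Z | heads] = (11+8+3)/3 = 22/3.
E[Z | tails] = (8+5+2+2+4)/5 = 21/5.
By the law of total expectation,
E[Z] = (1/2)·(22/3) + (1/2)·(21/5) = 173/30.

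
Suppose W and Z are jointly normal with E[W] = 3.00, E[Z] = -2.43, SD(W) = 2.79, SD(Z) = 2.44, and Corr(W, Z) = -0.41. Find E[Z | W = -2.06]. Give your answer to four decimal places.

E[Z | W=x] = μ_Z + ρ(σ_Z/σ_W)(x − μ_W) for jointly normal variables.
E[Z | W=-2.06] = -2.43 + (-0.41)·(2.44/2.79)·(-2.06 − (3.00)) = -2.43 + (-0.358566)·(-5.06) = -0.6157.

-0.6157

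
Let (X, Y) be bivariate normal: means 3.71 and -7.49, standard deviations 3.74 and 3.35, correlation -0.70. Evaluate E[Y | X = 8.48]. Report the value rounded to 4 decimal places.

-10.4808

For a bivariate normal, E[Y | X=x] = μ_Y + ρ·(σ_Y/σ_X)·(x − μ_X).
E[Y | X=8.48] = -7.49 + (-0.70)·(3.35/3.74)·(8.48 − (3.71)) = -7.49 + (-0.62701)·(4.77) = -10.4808.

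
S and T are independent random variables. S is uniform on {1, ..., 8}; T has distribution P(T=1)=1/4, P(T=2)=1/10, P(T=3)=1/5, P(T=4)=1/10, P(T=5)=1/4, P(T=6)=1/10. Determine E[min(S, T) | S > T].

P(S > T) = 47/80.
Summing min(S,T)·P(x,y) over outcomes with S > T gives 25/16.
E[min(S, T) | S > T] = (25/16) / (47/80) = 125/47.

125/47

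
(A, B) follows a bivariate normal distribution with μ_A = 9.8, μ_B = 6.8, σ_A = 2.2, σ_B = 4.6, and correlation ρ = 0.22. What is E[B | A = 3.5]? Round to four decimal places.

3.9020

The regression of B on A has slope ρ·σ_B/σ_A and passes through (μ_A, μ_B).
E[B | A=3.5] = 6.8 + (0.22)·(4.6/2.2)·(3.5 − (9.8)) = 6.8 + (0.46)·(-6.3) = 3.9020.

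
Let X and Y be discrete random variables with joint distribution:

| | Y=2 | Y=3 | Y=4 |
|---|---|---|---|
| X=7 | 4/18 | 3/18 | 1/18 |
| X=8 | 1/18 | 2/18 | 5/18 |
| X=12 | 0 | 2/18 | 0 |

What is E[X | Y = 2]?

P(Y = 2) = 5/18.
Σ X·P over the event = 7·(4/18) + 8·(1/18) = 2.
E[X | Y = 2] = (2) / (5/18) = 36/5.

36/5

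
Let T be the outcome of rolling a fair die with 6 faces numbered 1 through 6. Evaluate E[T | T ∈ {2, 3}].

5/2

P(T ∈ {2, 3}) = 1/3.
Σ over the event: 2·1/6 + 3·1/6 = 5/6.
E[T | T ∈ {2, 3}] = (5/6) / (1/3) = 5/2.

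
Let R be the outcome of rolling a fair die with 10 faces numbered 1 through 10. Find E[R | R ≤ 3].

Given R ≤ 3, R is equally likely to be any of {1, 2, 3}.
E[R | R ≤ 3] = (1 + 2 + 3) / 3 = 2.

2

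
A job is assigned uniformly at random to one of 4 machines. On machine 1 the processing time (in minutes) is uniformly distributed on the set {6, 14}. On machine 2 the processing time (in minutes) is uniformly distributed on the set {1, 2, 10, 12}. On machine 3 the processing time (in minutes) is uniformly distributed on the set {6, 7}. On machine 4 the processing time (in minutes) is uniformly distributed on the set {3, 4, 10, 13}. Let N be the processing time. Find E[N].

E[N | machine 1] = (6+14)/2 = 10.
E[N | machine 2] = (1+2+10+12)/4 = 25/4.
E[N | machine 3] = (6+7)/2 = 13/2.
E[N | machine 4] = (3+4+10+13)/4 = 15/2.
By the law of total expectation,
E[N] = (1/4)·(10) + (1/4)·(25/4) + (1/4)·(13/2) + (1/4)·(15/2) = 121/16.

121/16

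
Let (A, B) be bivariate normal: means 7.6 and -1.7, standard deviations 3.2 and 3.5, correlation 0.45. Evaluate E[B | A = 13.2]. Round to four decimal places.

1.0563

For a bivariate normal, E[B | A=x] = μ_B + ρ·(σ_B/σ_A)·(x − μ_A).
E[B | A=13.2] = -1.7 + (0.45)·(3.5/3.2)·(13.2 − (7.6)) = -1.7 + (0.49219)·(5.6) = 1.0563.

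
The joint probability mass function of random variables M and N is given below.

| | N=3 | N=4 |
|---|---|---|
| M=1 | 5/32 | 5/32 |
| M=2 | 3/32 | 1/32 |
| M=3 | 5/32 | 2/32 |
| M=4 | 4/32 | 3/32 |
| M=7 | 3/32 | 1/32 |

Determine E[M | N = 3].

P(N = 3) = 5/8.
Summing M·P(M=x,N=y) over the conditioning event gives 63/32.
E[M | N = 3] = (63/32) / (5/8) = 63/20.

63/20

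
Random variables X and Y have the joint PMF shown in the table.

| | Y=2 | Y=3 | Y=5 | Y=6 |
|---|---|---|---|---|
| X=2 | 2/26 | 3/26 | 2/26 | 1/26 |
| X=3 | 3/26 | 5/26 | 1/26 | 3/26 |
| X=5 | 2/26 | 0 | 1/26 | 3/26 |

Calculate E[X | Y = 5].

3

P(Y = 5) = 2/13.
Σ X·P over the event = 2·(2/26) + 3·(1/26) + 5·(1/26) = 6/13.
E[X | Y = 5] = (6/13) / (2/13) = 3.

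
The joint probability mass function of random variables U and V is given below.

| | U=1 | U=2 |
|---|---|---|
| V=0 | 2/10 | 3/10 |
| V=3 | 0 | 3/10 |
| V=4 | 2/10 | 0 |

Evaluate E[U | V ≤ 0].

8/5

P(V ≤ 0) = 1/2.
Summing U·P(U=x,V=y) over the conditioning event gives 4/5.
E[U | V ≤ 0] = (4/5) / (1/2) = 8/5.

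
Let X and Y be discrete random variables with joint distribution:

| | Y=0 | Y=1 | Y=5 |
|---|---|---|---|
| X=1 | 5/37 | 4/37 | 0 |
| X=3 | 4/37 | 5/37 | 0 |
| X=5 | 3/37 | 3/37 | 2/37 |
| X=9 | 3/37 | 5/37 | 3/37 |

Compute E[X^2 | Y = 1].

P(Y = 1) = 17/37.
Σ X^2·P over the event = 1·(4/37) + 9·(5/37) + 25·(3/37) + 81·(5/37) = 529/37.
E[X^2 | Y = 1] = (529/37) / (17/37) = 529/17.

529/17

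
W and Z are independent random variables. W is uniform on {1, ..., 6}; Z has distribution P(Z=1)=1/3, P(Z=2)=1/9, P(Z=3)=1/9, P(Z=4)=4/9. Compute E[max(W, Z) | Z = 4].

9/2

P(Z = 4) = 4/9.
Summing max(W,Z)·P(x,y) over outcomes with Z = 4 gives 2.
E[max(W, Z) | Z = 4] = (2) / (4/9) = 9/2.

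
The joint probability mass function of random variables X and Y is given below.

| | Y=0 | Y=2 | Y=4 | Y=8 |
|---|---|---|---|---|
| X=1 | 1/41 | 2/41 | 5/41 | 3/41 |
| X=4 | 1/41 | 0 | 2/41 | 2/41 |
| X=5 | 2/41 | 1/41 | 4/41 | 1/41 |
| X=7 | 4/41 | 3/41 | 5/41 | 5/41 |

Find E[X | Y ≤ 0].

43/8

P(Y ≤ 0) = 8/41.
Summing X·P(X=x,Y=y) over the conditioning event gives 43/41.
E[X | Y ≤ 0] = (43/41) / (8/41) = 43/8.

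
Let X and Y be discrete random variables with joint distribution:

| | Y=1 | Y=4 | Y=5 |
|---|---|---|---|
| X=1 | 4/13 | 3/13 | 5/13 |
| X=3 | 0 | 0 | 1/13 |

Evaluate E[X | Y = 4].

1

P(Y = 4) = 3/13.
Σ X·P over the event = 1·(3/13) = 3/13.
E[X | Y = 4] = (3/13) / (3/13) = 1.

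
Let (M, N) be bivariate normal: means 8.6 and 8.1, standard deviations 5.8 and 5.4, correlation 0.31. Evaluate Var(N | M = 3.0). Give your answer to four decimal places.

26.3577

Var(N | M=x) = (1 − ρ²)·σ_N².
Var(N | M=3.0) = (5.4)²·(1 − (0.31)²) = 29.16·0.9039 = 26.3577.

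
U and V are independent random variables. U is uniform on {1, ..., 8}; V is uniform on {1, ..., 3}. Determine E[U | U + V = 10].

15/2

P(U + V = 10) = 1/12.
Summing U·P(x,y) over outcomes with U + V = 10 gives 5/8.
E[U | U + V = 10] = (5/8) / (1/12) = 15/2.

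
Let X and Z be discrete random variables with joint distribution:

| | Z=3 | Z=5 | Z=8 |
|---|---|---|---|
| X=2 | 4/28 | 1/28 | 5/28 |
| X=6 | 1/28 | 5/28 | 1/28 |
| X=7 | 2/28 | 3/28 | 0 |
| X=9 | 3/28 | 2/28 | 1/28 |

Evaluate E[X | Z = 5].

P(Z = 5) = 11/28.
Σ X·P over the event = 2·(1/28) + 6·(5/28) + 7·(3/28) + 9·(2/28) = 71/28.
E[X | Z = 5] = (71/28) / (11/28) = 71/11.

71/11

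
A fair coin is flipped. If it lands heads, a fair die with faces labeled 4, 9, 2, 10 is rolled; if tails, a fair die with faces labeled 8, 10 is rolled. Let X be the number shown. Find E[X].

61/8

E[X | heads] = (4+9+2+10)/4 = 25/4.
E[X | tails] = (8+10)/2 = 9.
By the law of total expectation,
E[X] = (1/2)·(25/4) + (1/2)·(9) = 61/8.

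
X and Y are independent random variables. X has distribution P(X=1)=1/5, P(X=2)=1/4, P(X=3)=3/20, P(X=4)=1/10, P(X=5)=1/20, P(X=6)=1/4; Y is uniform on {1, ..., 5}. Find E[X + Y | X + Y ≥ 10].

P(X + Y ≥ 10) = 11/100.
Summing (X+Y)·P(x,y) over outcomes with X + Y ≥ 10 gives 23/20.
E[X + Y | X + Y ≥ 10] = (23/20) / (11/100) = 115/11.

115/11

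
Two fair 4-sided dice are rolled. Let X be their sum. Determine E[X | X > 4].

6

P(X > 4) = 5/8.
Σ over the event: 5·1/4 + 6·3/16 + 7·1/8 + 8·1/16 = 15/4.
E[X | X > 4] = (15/4) / (5/8) = 6.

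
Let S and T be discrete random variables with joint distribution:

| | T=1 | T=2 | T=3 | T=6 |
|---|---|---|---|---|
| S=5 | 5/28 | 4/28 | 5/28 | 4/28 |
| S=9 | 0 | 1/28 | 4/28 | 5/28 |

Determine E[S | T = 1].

5

P(T = 1) = 5/28.
Σ S·P over the event = 5·(5/28) = 25/28.
E[S | T = 1] = (25/28) / (5/28) = 5.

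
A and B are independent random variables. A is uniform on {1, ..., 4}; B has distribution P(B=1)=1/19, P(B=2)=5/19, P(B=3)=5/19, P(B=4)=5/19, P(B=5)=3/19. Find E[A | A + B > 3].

182/69

P(A + B > 3) = 69/76.
Summing A·P(x,y) over outcomes with A + B > 3 gives 91/38.
E[A | A + B > 3] = (91/38) / (69/76) = 182/69.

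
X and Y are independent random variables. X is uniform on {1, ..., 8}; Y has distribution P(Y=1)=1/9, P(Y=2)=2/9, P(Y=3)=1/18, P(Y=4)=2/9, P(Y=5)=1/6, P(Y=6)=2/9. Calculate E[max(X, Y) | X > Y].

459/76

P(X > Y) = 19/36.
Summing max(X,Y)·P(x,y) over outcomes with X > Y gives 51/16.
E[max(X, Y) | X > Y] = (51/16) / (19/36) = 459/76.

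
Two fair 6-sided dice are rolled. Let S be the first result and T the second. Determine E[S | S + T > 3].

P(S + T > 3) = 11/12.
Summing S·P(x,y) over outcomes with S + T > 3 gives 61/18.
E[S | S + T > 3] = (61/18) / (11/12) = 122/33.

122/33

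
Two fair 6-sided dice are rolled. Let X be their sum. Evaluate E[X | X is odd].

7

P(X is odd) = 1/2.
Σ over the event: 3·1/18 + 5·1/9 + 7·1/6 + 9·1/9 + 11·1/18 = 7/2.
E[X | X is odd] = (7/2) / (1/2) = 7.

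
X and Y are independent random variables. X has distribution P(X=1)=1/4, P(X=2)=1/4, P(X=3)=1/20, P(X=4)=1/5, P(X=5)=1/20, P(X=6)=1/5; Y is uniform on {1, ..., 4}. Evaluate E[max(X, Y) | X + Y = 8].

5

P(X + Y = 8) = 9/80.
Summing max(X,Y)·P(x,y) over outcomes with X + Y = 8 gives 9/16.
E[max(X, Y) | X + Y = 8] = (9/16) / (9/80) = 5.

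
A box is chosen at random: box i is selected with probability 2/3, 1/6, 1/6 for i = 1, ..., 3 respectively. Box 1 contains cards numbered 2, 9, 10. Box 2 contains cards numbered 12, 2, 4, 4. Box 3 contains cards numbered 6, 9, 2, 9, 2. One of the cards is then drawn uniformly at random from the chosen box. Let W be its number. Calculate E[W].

391/60

E[W | box 1] = (2+9+10)/3 = 7.
E[W | box 2] = (12+2+4+4)/4 = 11/2.
E[W | box 3] = (6+9+2+9+2)/5 = 28/5.
E[W] = (2/3)·(7) + (1/6)·(11/2) + (1/6)·(28/5) = 391/60.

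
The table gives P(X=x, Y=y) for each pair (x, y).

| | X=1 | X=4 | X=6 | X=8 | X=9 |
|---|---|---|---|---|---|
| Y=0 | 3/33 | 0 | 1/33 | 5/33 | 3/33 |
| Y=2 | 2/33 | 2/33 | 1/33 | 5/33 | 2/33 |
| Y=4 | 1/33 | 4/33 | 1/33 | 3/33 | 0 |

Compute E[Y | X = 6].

P(X = 6) = 1/11.
Σ Y·P over the event = 0·(1/33) + 2·(1/33) + 4·(1/33) = 2/11.
E[Y | X = 6] = (2/11) / (1/11) = 2.

2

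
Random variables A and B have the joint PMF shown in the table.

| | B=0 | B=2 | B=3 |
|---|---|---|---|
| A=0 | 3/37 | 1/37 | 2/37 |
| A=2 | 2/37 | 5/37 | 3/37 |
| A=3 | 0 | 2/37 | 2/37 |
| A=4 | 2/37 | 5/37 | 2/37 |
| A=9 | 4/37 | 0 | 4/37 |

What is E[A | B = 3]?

P(B = 3) = 13/37.
Σ A·P over the event = 0·(2/37) + 2·(3/37) + 3·(2/37) + 4·(2/37) + 9·(4/37) = 56/37.
E[A | B = 3] = (56/37) / (13/37) = 56/13.

56/13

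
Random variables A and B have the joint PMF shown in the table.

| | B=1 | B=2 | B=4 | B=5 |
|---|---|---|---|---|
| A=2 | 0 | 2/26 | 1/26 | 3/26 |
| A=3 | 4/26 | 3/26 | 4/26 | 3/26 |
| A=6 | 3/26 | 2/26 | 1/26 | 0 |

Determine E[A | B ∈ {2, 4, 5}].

P(B ∈ {2, 4, 5}) = 19/26.
Σ A·P over the event = 2·(2/26) + 2·(1/26) + 2·(3/26) + 3·(3/26) + 3·(4/26) + 3·(3/26) + 6·(2/26) + 6·(1/26) = 30/13.
E[A | B ∈ {2, 4, 5}] = (30/13) / (19/26) = 60/19.

60/19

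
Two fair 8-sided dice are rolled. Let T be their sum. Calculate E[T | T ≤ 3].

P(T ≤ 3) = 3/64.
Σ over the event: 2·1/64 + 3·1/32 = 1/8.
E[T | T ≤ 3] = (1/8) / (3/64) = 8/3.

8/3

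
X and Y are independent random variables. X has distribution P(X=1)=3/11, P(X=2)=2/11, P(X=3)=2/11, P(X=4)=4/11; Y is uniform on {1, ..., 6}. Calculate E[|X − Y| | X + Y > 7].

P(X + Y > 7) = 3/11.
Summing |X−Y|·P(x,y) over outcomes with X + Y > 7 gives 5/11.
E[|X − Y| | X + Y > 7] = (5/11) / (3/11) = 5/3.

5/3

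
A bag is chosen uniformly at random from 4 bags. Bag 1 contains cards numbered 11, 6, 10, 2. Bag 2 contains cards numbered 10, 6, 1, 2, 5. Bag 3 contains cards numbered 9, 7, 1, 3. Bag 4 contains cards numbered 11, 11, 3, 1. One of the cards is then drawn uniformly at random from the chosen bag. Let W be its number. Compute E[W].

E[W | bag 1] = (11+6+10+2)/4 = 29/4.
E[W | bag 2] = (10+6+1+2+5)/5 = 24/5.
E[W | bag 3] = (9+7+1+3)/4 = 5.
E[W | bag 4] = (11+11+3+1)/4 = 13/2.
By the law of total expectation,
E[W] = (1/4)·(29/4) + (1/4)·(24/5) + (1/4)·(5) + (1/4)·(13/2) = 471/80.

471/80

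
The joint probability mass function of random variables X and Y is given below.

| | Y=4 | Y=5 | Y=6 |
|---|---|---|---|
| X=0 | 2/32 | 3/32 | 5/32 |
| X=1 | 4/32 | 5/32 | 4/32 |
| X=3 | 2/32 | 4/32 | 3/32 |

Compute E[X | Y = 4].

5/4

P(Y = 4) = 1/4.
Σ X·P over the event = 0·(2/32) + 1·(4/32) + 3·(2/32) = 5/16.
E[X | Y = 4] = (5/16) / (1/4) = 5/4.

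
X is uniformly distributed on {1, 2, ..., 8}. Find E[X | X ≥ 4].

Given X ≥ 4, X is equally likely to be any of {4, 5, 6, 7, 8}.
E[X | X ≥ 4] = (4 + 5 + 6 + 7 + 8) / 5 = 6.

6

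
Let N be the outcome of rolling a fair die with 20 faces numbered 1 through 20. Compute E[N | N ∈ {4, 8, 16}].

P(N ∈ {4, 8, 16}) = 3/20.
Σ over the event: 4·1/20 + 8·1/20 + 16·1/20 = 7/5.
E[N | N ∈ {4, 8, 16}] = (7/5) / (3/20) = 28/3.

28/3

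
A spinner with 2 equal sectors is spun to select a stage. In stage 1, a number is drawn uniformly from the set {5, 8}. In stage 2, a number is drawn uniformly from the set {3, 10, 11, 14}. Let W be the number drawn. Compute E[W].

E[W | stage 1] = (5+8)/2 = 13/2.
E[W | stage 2] = (3+10+11+14)/4 = 19/2.
By the law of total expectation,
E[W] = (1/2)·(13/2) + (1/2)·(19/2) = 8.

8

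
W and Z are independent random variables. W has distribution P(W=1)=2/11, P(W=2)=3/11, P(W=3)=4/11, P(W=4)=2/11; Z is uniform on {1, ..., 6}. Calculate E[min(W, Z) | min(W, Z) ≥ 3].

P(min(W, Z) ≥ 3) = 4/11.
Summing min(W,Z)·P(x,y) over outcomes with min(W, Z) ≥ 3 gives 13/11.
E[min(W, Z) | min(W, Z) ≥ 3] = (13/11) / (4/11) = 13/4.

13/4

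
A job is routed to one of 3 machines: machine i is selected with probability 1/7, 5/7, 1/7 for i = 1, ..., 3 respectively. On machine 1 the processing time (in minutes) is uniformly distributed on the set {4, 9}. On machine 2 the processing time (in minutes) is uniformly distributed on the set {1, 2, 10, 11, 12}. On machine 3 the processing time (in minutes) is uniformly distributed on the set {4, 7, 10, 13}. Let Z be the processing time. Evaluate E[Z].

E[Z | machine 1] = (4+9)/2 = 13/2.
E[Z | machine 2] = (1+2+10+11+12)/5 = 36/5.
E[Z | machine 3] = (4+7+10+13)/4 = 17/2.
E[Z] = (1/7)·(13/2) + (5/7)·(36/5) + (1/7)·(17/2) = 51/7.

51/7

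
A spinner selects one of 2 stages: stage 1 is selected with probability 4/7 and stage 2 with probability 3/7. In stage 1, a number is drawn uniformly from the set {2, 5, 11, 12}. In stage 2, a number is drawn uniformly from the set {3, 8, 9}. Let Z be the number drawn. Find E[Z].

50/7

E[Z | stage 1] = (2+5+11+12)/4 = 15/2.
E[Z | stage 2] = (3+8+9)/3 = 20/3.
By the law of total expectation,
E[Z] = (4/7)·(15/2) + (3/7)·(20/3) = 50/7.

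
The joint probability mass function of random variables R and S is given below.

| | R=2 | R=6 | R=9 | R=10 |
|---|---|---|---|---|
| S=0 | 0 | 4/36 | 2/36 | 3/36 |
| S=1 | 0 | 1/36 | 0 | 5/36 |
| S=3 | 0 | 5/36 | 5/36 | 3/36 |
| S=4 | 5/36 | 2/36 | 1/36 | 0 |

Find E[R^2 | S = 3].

P(S = 3) = 13/36.
Σ R^2·P over the event = 36·(5/36) + 81·(5/36) + 100·(3/36) = 295/12.
E[R^2 | S = 3] = (295/12) / (13/36) = 885/13.

885/13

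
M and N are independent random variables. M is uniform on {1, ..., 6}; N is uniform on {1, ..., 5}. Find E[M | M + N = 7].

4

Outcomes with M + N = 7: (2,5), (3,4), (4,3), (5,2), (6,1), each with probability 1/30.
E[M | M + N = 7] = (2 + 3 + 4 + 5 + 6) / 5 = 4.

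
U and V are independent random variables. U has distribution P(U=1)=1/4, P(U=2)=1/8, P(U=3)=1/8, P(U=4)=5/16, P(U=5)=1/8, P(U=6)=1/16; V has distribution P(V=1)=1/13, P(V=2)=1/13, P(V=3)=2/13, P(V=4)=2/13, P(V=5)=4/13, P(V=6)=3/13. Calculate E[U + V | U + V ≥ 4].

752/99

P(U + V ≥ 4) = 99/104.
Summing (U+V)·P(x,y) over outcomes with U + V ≥ 4 gives 94/13.
E[U + V | U + V ≥ 4] = (94/13) / (99/104) = 752/99.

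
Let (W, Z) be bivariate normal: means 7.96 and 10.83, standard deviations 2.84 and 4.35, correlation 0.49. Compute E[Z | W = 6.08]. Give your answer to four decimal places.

The regression of Z on W has slope ρ·σ_Z/σ_W and passes through (μ_W, μ_Z).
E[Z | W=6.08] = 10.83 + (0.49)·(4.35/2.84)·(6.08 − (7.96)) = 10.83 + (0.75053)·(-1.88) = 9.4190.

9.4190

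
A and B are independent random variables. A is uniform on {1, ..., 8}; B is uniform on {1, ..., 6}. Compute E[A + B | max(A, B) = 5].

70/9

P(max(A, B) = 5) = 3/16.
Summing (A+B)·P(x,y) over outcomes with max(A, B) = 5 gives 35/24.
E[A + B | max(A, B) = 5] = (35/24) / (3/16) = 70/9.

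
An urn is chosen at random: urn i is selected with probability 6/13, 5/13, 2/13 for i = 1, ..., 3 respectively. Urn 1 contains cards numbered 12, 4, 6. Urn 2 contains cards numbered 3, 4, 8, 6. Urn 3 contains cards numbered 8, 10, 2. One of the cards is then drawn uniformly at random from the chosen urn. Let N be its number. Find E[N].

E[N | urn 1] = (12+4+6)/3 = 22/3.
E[N | urn 2] = (3+4+8+6)/4 = 21/4.
E[N | urn 3] = (8+10+2)/3 = 20/3.
E[N] = (6/13)·(22/3) + (5/13)·(21/4) + (2/13)·(20/3) = 1003/156.

1003/156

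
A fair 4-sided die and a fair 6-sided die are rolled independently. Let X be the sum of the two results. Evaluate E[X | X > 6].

P(X > 6) = 5/12.
Σ over the event: 7·1/6 + 8·1/8 + 9·1/12 + 10·1/24 = 10/3.
E[X | X > 6] = (10/3) / (5/12) = 8.

8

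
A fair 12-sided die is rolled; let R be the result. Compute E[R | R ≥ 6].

9

Given R ≥ 6, R is equally likely to be any of {6, 7, 8, 9, 10, 11, 12}.
E[R | R ≥ 6] = (6 + 7 + 8 + 9 + 10 + 11 + 12) / 7 = 9.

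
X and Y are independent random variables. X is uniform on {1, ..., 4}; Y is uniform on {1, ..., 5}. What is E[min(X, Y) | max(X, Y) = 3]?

P(max(X, Y) = 3) = 1/4.
Summing min(X,Y)·P(x,y) over outcomes with max(X, Y) = 3 gives 9/20.
E[min(X, Y) | max(X, Y) = 3] = (9/20) / (1/4) = 9/5.

9/5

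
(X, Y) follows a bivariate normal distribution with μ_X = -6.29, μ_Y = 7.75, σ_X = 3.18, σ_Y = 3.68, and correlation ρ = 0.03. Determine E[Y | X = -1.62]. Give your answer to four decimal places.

7.9121

E[Y | X=x] = μ_Y + ρ(σ_Y/σ_X)(x − μ_X) for jointly normal variables.
E[Y | X=-1.62] = 7.75 + (0.03)·(3.68/3.18)·(-1.62 − (-6.29)) = 7.75 + (0.034717)·(4.67) = 7.9121.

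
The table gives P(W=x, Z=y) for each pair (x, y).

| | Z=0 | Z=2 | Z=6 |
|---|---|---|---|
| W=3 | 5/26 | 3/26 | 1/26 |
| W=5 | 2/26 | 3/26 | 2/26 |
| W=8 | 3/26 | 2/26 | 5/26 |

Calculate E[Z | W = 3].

4/3

P(W = 3) = 9/26.
Σ Z·P over the event = 0·(5/26) + 2·(3/26) + 6·(1/26) = 6/13.
E[Z | W = 3] = (6/13) / (9/26) = 4/3.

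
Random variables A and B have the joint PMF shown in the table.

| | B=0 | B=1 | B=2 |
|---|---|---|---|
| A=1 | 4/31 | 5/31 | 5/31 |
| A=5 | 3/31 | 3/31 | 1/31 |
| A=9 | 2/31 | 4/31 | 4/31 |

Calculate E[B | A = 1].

P(A = 1) = 14/31.
Σ B·P over the event = 0·(4/31) + 1·(5/31) + 2·(5/31) = 15/31.
E[B | A = 1] = (15/31) / (14/31) = 15/14.

15/14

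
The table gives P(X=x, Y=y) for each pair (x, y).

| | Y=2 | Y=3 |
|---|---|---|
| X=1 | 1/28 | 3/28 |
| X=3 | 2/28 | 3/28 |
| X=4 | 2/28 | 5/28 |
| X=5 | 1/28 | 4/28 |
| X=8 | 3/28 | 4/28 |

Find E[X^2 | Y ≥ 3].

466/19

P(Y ≥ 3) = 19/28.
Σ X^2·P over the event = 1·(3/28) + 9·(3/28) + 16·(5/28) + 25·(4/28) + 64·(4/28) = 233/14.
E[X^2 | Y ≥ 3] = (233/14) / (19/28) = 466/19.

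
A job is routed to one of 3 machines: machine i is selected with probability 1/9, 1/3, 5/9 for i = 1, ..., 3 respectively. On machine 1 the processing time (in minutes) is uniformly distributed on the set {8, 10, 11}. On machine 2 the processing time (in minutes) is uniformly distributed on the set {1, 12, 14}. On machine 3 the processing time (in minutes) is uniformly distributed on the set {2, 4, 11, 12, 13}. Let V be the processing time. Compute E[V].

236/27

E[V | machine 1] = (8+10+11)/3 = 29/3.
E[V | machine 2] = (1+12+14)/3 = 9.
E[V | machine 3] = (2+4+11+12+13)/5 = 42/5.
By the law of total expectation,
E[V] = (1/9)·(29/3) + (1/3)·(9) + (5/9)·(42/5) = 236/27.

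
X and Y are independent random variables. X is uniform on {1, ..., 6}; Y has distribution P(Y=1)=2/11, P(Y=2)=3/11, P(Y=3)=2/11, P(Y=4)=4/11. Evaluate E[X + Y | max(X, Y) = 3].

P(max(X, Y) = 3) = 1/6.
Summing (X+Y)·P(x,y) over outcomes with max(X, Y) = 3 gives 53/66.
E[X + Y | max(X, Y) = 3] = (53/66) / (1/6) = 53/11.

53/11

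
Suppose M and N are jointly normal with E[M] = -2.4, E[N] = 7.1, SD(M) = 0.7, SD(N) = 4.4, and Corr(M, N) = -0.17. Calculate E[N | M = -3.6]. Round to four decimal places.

8.3823

For a bivariate normal, E[N | M=x] = μ_N + ρ·(σ_N/σ_M)·(x − μ_M).
E[N | M=-3.6] = 7.1 + (-0.17)·(4.4/0.7)·(-3.6 − (-2.4)) = 7.1 + (-1.0686)·(-1.2) = 8.3823.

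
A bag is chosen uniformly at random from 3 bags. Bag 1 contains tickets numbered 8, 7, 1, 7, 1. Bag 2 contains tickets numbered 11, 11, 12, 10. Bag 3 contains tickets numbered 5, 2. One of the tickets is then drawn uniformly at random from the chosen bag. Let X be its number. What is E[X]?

193/30

E[X | bag 1] = (8+7+1+7+1)/5 = 24/5.
E[X | bag 2] = (11+11+12+10)/4 = 11.
E[X | bag 3] = (5+2)/2 = 7/2.
E[X] = (1/3)·(24/5) + (1/3)·(11) + (1/3)·(7/2) = 193/30.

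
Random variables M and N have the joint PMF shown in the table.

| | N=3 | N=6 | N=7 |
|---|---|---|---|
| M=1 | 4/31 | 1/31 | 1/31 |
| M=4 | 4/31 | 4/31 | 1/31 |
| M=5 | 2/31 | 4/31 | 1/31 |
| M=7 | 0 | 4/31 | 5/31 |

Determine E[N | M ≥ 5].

6

P(M ≥ 5) = 16/31.
Σ N·P over the event = 3·(2/31) + 6·(4/31) + 7·(1/31) + 6·(4/31) + 7·(5/31) = 96/31.
E[N | M ≥ 5] = (96/31) / (16/31) = 6.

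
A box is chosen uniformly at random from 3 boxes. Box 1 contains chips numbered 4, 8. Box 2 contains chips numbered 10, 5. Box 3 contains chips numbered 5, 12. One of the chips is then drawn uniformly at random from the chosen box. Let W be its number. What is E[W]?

22/3

E[W | box 1] = (4+8)/2 = 6.
E[W | box 2] = (10+5)/2 = 15/2.
E[W | box 3] = (5+12)/2 = 17/2.
By the law of total expectation,
E[W] = (1/3)·(6) + (1/3)·(15/2) + (1/3)·(17/2) = 22/3.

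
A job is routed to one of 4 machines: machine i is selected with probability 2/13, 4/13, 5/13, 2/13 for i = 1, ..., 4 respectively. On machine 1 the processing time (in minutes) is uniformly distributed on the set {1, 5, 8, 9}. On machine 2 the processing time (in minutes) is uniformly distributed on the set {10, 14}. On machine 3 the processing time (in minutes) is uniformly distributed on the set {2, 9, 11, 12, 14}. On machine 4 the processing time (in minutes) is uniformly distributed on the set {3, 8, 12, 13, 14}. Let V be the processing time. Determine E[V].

255/26

E[V | machine 1] = (1+5+8+9)/4 = 23/4.
E[V | machine 2] = (10+14)/2 = 12.
E[V | machine 3] = (2+9+11+12+14)/5 = 48/5.
E[V | machine 4] = (3+8+12+13+14)/5 = 10.
By the law of total expectation,
E[V] = (2/13)·(23/4) + (4/13)·(12) + (5/13)·(48/5) + (2/13)·(10) = 255/26.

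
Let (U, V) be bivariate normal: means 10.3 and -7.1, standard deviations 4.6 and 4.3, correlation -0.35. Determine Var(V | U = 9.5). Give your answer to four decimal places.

The conditional variance in a bivariate normal is σ_V²(1 − ρ²), independent of x.
Var(V | U=9.5) = (4.3)²·(1 − (-0.35)²) = 18.49·0.8775 = 16.2250.

16.2250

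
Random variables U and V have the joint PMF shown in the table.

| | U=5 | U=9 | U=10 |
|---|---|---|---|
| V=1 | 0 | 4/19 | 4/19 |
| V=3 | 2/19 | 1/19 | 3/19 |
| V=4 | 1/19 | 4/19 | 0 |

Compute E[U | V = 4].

P(V = 4) = 5/19.
Σ U·P over the event = 5·(1/19) + 9·(4/19) = 41/19.
E[U | V = 4] = (41/19) / (5/19) = 41/5.

41/5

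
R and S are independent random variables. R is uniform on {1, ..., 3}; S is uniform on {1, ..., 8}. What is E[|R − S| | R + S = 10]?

5

Outcomes with R + S = 10: (2,8), (3,7), each with probability 1/24.
E[|R − S| | R + S = 10] = (6 + 4) / 2 = 5.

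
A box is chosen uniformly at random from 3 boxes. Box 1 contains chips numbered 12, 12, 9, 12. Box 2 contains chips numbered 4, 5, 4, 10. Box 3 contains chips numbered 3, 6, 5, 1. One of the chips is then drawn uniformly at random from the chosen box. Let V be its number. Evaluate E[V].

83/12

E[V | box 1] = (12+12+9+12)/4 = 45/4.
E[V | box 2] = (4+5+4+10)/4 = 23/4.
E[V | box 3] = (3+6+5+1)/4 = 15/4.
By the law of total expectation,
E[V] = (1/3)·(45/4) + (1/3)·(23/4) + (1/3)·(15/4) = 83/12.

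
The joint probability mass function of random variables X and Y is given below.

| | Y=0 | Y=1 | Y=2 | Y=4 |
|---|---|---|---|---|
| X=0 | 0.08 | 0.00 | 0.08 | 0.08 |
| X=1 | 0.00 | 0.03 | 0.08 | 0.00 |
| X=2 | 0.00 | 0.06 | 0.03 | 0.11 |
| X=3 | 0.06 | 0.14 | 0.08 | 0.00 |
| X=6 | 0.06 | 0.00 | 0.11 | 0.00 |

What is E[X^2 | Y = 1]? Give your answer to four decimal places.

P(Y = 1) = 0.23.
Σ X^2·P over the event = 1·(0.03) + 4·(0.06) + 9·(0.14) = 1.53.
E[X^2 | Y = 1] = (1.53) / (0.23) = 6.6522.

6.6522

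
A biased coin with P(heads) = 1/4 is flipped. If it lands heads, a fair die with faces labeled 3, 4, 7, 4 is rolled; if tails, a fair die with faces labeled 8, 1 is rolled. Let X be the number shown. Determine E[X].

E[X | heads] = (3+4+7+4)/4 = 9/2.
E[X | tails] = (8+1)/2 = 9/2.
E[X] = (1/4)·(9/2) + (3/4)·(9/2) = 9/2.

9/2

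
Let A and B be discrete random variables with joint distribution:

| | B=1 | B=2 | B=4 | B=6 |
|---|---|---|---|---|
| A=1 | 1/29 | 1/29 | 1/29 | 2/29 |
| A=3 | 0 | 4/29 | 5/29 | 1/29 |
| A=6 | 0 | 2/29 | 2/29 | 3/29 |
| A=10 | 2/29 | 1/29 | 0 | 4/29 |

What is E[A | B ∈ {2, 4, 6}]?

63/13

P(B ∈ {2, 4, 6}) = 26/29.
Summing A·P(A=x,B=y) over the conditioning event gives 126/29.
E[A | B ∈ {2, 4, 6}] = (126/29) / (26/29) = 63/13.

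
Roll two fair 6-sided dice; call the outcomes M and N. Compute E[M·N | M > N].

35/3

P(M > N) = 5/12.
Summing MN·P(x,y) over outcomes with M > N gives 175/36.
E[M·N | M > N] = (175/36) / (5/12) = 35/3.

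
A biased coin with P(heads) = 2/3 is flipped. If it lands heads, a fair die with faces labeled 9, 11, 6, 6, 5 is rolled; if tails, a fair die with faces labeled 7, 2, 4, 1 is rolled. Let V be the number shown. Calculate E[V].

E[V | heads] = (9+11+6+6+5)/5 = 37/5.
E[V | tails] = (7+2+4+1)/4 = 7/2.
By the law of total expectation,
E[V] = (2/3)·(37/5) + (1/3)·(7/2) = 61/10.

61/10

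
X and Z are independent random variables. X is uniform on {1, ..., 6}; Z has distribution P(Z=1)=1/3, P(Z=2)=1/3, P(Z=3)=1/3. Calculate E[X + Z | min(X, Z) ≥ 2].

P(min(X, Z) ≥ 2) = 5/9.
Summing (X+Z)·P(x,y) over outcomes with min(X, Z) ≥ 2 gives 65/18.
E[X + Z | min(X, Z) ≥ 2] = (65/18) / (5/9) = 13/2.

13/2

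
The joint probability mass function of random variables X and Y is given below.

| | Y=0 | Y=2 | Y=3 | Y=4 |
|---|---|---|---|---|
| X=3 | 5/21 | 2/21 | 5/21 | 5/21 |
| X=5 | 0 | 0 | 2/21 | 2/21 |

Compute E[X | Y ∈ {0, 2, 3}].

P(Y ∈ {0, 2, 3}) = 2/3.
Σ X·P over the event = 3·(5/21) + 3·(2/21) + 3·(5/21) + 5·(2/21) = 46/21.
E[X | Y ∈ {0, 2, 3}] = (46/21) / (2/3) = 23/7.

23/7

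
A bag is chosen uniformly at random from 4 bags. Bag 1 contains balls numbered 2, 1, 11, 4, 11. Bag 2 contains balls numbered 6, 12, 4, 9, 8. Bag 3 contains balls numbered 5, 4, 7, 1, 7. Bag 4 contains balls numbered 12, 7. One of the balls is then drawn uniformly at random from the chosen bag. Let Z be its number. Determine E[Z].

279/40

E[Z | bag 1] = (2+1+11+4+11)/5 = 29/5.
E[Z | bag 2] = (6+12+4+9+8)/5 = 39/5.
E[Z | bag 3] = (5+4+7+1+7)/5 = 24/5.
E[Z | bag 4] = (12+7)/2 = 19/2.
E[Z] = (1/4)·(29/5) + (1/4)·(39/5) + (1/4)·(24/5) + (1/4)·(19/2) = 279/40.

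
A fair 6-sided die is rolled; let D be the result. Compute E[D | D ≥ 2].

4

Given D ≥ 2, D is equally likely to be any of {2, 3, 4, 5, 6}.
E[D | D ≥ 2] = (2 + 3 + 4 + 5 + 6) / 5 = 4.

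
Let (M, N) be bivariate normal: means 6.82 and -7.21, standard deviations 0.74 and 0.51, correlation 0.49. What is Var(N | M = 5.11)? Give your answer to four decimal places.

0.1976

Var(N | M=x) = (1 − ρ²)·σ_N².
Var(N | M=5.11) = (0.51)²·(1 − (0.49)²) = 0.2601·0.7599 = 0.1976.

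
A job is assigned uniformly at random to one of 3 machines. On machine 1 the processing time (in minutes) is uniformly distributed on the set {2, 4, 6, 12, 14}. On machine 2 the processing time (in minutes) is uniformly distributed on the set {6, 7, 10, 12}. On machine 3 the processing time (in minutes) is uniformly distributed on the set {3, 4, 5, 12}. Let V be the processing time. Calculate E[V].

E[V | machine 1] = (2+4+6+12+14)/5 = 38/5.
E[V | machine 2] = (6+7+10+12)/4 = 35/4.
E[V | machine 3] = (3+4+5+12)/4 = 6.
By the law of total expectation,
E[V] = (1/3)·(38/5) + (1/3)·(35/4) + (1/3)·(6) = 149/20.

149/20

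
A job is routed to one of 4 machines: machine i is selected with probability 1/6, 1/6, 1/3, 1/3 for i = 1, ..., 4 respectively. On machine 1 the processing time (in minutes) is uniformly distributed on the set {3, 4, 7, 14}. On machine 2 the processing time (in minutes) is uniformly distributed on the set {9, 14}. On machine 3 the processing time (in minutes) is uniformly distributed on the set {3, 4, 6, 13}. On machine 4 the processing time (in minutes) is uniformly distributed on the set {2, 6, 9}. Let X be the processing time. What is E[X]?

E[X | machine 1] = (3+4+7+14)/4 = 7.
E[X | machine 2] = (9+14)/2 = 23/2.
E[X | machine 3] = (3+4+6+13)/4 = 13/2.
E[X | machine 4] = (2+6+9)/3 = 17/3.
By the law of total expectation,
E[X] = (1/6)·(7) + (1/6)·(23/2) + (1/3)·(13/2) + (1/3)·(17/3) = 257/36.

257/36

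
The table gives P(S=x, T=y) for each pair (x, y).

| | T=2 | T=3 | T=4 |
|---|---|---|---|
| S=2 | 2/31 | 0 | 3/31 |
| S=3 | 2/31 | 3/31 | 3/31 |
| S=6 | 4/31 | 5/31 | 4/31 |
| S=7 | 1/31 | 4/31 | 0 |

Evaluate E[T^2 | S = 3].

83/8

P(S = 3) = 8/31.
Σ T^2·P over the event = 4·(2/31) + 9·(3/31) + 16·(3/31) = 83/31.
E[T^2 | S = 3] = (83/31) / (8/31) = 83/8.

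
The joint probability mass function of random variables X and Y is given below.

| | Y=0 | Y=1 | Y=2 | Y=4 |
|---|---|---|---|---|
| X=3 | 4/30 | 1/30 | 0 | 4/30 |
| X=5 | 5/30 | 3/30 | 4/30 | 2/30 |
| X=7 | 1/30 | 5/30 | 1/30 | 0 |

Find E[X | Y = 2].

P(Y = 2) = 1/6.
Σ X·P over the event = 5·(4/30) + 7·(1/30) = 9/10.
E[X | Y = 2] = (9/10) / (1/6) = 27/5.

27/5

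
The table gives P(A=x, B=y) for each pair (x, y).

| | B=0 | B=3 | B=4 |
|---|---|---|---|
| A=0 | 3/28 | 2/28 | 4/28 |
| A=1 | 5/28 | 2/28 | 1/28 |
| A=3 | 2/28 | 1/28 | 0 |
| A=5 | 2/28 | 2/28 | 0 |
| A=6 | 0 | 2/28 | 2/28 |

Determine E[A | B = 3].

P(B = 3) = 9/28.
Σ A·P over the event = 0·(2/28) + 1·(2/28) + 3·(1/28) + 5·(2/28) + 6·(2/28) = 27/28.
E[A | B = 3] = (27/28) / (9/28) = 3.

3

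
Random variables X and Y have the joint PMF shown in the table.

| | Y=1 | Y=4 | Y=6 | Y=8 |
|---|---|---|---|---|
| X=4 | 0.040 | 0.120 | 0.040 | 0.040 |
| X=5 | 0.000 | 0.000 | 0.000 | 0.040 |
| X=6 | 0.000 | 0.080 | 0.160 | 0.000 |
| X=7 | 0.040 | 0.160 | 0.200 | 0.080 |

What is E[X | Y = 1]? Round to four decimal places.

P(Y = 1) = 0.080.
Σ X·P over the event = 4·(0.040) + 7·(0.040) = 0.440.
E[X | Y = 1] = (0.440) / (0.080) = 5.5000.

5.5000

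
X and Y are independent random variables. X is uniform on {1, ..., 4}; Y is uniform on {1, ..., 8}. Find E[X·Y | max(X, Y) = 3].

27/5

P(max(X, Y) = 3) = 5/32.
Summing XY·P(x,y) over outcomes with max(X, Y) = 3 gives 27/32.
E[X·Y | max(X, Y) = 3] = (27/32) / (5/32) = 27/5.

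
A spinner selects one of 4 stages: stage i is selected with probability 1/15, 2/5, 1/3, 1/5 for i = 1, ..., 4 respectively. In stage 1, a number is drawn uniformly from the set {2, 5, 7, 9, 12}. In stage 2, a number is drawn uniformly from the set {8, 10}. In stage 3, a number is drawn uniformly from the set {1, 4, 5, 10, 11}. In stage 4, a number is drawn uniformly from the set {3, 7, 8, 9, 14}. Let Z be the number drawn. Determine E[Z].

583/75

E[Z | stage 1] = (2+5+7+9+12)/5 = 7.
E[Z | stage 2] = (8+10)/2 = 9.
E[Z | stage 3] = (1+4+5+10+11)/5 = 31/5.
E[Z | stage 4] = (3+7+8+9+14)/5 = 41/5.
By the law of total expectation,
E[Z] = (1/15)·(7) + (2/5)·(9) + (1/3)·(31/5) + (1/5)·(41/5) = 583/75.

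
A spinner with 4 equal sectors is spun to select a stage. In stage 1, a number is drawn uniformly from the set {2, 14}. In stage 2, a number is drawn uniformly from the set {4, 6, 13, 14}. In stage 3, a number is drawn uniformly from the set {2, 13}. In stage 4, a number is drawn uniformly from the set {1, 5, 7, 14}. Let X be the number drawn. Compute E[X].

63/8

E[X | stage 1] = (2+14)/2 = 8.
E[X | stage 2] = (4+6+13+14)/4 = 37/4.
E[X | stage 3] = (2+13)/2 = 15/2.
E[X | stage 4] = (1+5+7+14)/4 = 27/4.
E[X] = (1/4)·(8) + (1/4)·(37/4) + (1/4)·(15/2) + (1/4)·(27/4) = 63/8.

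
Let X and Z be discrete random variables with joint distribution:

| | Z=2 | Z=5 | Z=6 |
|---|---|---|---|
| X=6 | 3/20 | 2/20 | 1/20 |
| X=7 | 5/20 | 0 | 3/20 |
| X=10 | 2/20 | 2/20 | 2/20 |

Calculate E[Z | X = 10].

P(X = 10) = 3/10.
Summing Z·P(X=x,Z=y) over the conditioning event gives 13/10.
E[Z | X = 10] = (13/10) / (3/10) = 13/3.

13/3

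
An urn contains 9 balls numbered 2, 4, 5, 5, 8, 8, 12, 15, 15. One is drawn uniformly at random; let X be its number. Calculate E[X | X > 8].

P(X > 8) = 1/3.
Σ over the event: 12·1/9 + 15·2/9 = 14/3.
E[X | X > 8] = (14/3) / (1/3) = 14.

14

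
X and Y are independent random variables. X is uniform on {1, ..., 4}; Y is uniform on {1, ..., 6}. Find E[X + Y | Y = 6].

17/2

Outcomes with Y = 6: (1,6), (2,6), (3,6), (4,6), each with probability 1/24.
E[X + Y | Y = 6] = (7 + 8 + 9 + 10) / 4 = 17/2.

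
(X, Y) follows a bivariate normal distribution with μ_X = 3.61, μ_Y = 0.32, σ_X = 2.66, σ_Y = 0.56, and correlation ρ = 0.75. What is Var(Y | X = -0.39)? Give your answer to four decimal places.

0.1372

Var(Y | X=x) = (1 − ρ²)·σ_Y².
Var(Y | X=-0.39) = (0.56)²·(1 − (0.75)²) = 0.3136·0.4375 = 0.1372.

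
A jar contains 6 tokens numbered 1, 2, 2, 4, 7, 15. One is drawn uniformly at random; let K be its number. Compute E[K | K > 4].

P(K > 4) = 1/3.
Σ over the event: 7·1/6 + 15·1/6 = 11/3.
E[K | K > 4] = (11/3) / (1/3) = 11.

11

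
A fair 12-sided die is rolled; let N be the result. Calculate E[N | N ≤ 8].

Given N ≤ 8, N is equally likely to be any of {1, 2, 3, 4, 5, 6, 7, 8}.
E[N | N ≤ 8] = (1 + 2 + 3 + 4 + 5 + 6 + 7 + 8) / 8 = 9/2.

9/2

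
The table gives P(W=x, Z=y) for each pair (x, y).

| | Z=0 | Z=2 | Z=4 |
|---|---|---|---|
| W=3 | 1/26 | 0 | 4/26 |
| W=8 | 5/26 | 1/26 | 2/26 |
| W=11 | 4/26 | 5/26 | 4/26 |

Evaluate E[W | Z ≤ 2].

75/8

P(Z ≤ 2) = 8/13.
Σ W·P over the event = 3·(1/26) + 8·(5/26) + 8·(1/26) + 11·(4/26) + 11·(5/26) = 75/13.
E[W | Z ≤ 2] = (75/13) / (8/13) = 75/8.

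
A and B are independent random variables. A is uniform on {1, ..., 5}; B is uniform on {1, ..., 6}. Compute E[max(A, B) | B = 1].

Outcomes with B = 1: (1,1), (2,1), (3,1), (4,1), (5,1), each with probability 1/30.
E[max(A, B) | B = 1] = (1 + 2 + 3 + 4 + 5) / 5 = 3.

3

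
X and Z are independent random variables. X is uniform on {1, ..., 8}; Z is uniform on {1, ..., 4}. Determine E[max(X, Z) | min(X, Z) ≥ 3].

67/12

P(min(X, Z) ≥ 3) = 3/8.
Summing max(X,Z)·P(x,y) over outcomes with min(X, Z) ≥ 3 gives 67/32.
E[max(X, Z) | min(X, Z) ≥ 3] = (67/32) / (3/8) = 67/12.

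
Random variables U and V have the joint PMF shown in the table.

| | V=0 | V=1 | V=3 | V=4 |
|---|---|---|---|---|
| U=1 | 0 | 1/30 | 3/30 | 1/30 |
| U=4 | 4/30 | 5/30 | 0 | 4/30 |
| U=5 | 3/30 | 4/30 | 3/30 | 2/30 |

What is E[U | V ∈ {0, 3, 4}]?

19/5

P(V ∈ {0, 3, 4}) = 2/3.
Σ U·P over the event = 1·(3/30) + 1·(1/30) + 4·(4/30) + 4·(4/30) + 5·(3/30) + 5·(3/30) + 5·(2/30) = 38/15.
E[U | V ∈ {0, 3, 4}] = (38/15) / (2/3) = 19/5.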